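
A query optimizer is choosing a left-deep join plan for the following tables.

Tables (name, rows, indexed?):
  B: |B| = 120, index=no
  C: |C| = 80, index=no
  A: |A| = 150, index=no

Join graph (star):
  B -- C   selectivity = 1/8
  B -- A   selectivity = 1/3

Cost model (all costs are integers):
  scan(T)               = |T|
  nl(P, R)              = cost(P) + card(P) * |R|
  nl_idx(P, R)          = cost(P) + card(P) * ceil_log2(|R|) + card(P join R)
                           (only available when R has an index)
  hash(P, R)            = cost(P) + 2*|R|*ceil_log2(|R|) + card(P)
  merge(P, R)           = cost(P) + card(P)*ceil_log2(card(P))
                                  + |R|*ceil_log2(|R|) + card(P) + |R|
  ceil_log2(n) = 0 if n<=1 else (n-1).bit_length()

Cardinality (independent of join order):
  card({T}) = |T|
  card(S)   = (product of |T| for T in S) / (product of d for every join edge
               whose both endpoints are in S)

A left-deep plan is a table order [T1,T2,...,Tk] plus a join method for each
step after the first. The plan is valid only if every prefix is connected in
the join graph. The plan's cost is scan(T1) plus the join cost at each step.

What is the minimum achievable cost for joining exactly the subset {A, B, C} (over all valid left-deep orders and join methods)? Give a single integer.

4960

Selinger DP over subsets of {A,B,C}:
  {B}: scan cost=120, card=120
  {C}: scan cost=80, card=80
  {A}: scan cost=150, card=150
  {BC}: card=1200; try (C,hash)→1360, (B,merge)→1680, (C,merge)→1720, (B,hash)→1840, (B,nl)→9680, (C,nl)→9720; best=1360 via (C,hash)
  {AB}: card=6000; try (B,hash)→1980, (A,merge)→2430, (B,merge)→2460, (A,hash)→2640, (A,nl)→18120, (B,nl)→18150; best=1980 via (B,hash)
  {ABC}: card=60000; try (A,hash)→4960, (C,hash)→9100, (A,merge)→17110, (C,merge)→86620, (A,nl)→181360, (C,nl)→481980; best=4960 via (A,hash)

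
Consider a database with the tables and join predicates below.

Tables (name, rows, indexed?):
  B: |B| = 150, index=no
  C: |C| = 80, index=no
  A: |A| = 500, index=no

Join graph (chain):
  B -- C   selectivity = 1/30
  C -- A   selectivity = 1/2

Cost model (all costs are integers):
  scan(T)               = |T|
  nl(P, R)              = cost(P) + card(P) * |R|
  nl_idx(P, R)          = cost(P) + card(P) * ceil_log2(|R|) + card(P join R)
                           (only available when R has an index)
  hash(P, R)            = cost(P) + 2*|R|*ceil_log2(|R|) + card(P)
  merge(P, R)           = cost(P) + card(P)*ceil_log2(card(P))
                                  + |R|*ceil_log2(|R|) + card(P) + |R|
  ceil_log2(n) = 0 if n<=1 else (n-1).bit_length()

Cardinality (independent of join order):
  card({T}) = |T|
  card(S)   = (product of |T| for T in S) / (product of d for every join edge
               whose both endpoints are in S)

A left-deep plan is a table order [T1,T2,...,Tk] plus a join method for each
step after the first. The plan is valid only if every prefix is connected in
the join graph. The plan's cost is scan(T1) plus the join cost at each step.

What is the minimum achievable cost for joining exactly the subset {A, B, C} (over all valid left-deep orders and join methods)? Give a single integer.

10420

Selinger DP over subsets of {A,B,C}:
  {B}: scan cost=150, card=150
  {C}: scan cost=80, card=80
  {A}: scan cost=500, card=500
  {BC}: card=400; try (C,hash)→1420, (B,merge)→2070, (C,merge)→2140, (B,hash)→2560, (B,nl)→12080, (C,nl)→12150; best=1420 via (C,hash)
  {AC}: card=20000; try (C,hash)→2120, (A,merge)→5720, (C,merge)→6140, (A,hash)→9160, (A,nl)→40080, (C,nl)→40500; best=2120 via (C,hash)
  {ABC}: card=100000; try (A,merge)→10420, (A,hash)→10820, (B,hash)→24520, (A,nl)→201420, (B,merge)→323470, (B,nl)→3002120; best=10420 via (A,merge)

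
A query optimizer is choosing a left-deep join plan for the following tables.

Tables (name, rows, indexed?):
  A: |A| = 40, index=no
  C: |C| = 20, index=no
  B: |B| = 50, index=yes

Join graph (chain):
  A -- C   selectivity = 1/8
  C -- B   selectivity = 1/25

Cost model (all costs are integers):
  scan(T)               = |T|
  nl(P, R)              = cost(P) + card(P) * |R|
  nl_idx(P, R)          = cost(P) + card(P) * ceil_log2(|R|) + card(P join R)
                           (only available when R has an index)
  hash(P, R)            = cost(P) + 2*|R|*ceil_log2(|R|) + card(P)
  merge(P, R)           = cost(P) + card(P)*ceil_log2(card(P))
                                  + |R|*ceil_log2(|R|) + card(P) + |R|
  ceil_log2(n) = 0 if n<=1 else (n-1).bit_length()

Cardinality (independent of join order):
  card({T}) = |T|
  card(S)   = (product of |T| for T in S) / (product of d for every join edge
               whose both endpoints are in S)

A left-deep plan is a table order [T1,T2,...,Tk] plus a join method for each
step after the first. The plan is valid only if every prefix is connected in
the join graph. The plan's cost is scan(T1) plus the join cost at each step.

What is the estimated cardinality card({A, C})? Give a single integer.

100

Tables in S: A(40), C(20)
Edges inside S: A-C(d=8)
numerator = 40 * 20 = 800
denominator = 8 = 8
card(S) = 800 / 8 = 100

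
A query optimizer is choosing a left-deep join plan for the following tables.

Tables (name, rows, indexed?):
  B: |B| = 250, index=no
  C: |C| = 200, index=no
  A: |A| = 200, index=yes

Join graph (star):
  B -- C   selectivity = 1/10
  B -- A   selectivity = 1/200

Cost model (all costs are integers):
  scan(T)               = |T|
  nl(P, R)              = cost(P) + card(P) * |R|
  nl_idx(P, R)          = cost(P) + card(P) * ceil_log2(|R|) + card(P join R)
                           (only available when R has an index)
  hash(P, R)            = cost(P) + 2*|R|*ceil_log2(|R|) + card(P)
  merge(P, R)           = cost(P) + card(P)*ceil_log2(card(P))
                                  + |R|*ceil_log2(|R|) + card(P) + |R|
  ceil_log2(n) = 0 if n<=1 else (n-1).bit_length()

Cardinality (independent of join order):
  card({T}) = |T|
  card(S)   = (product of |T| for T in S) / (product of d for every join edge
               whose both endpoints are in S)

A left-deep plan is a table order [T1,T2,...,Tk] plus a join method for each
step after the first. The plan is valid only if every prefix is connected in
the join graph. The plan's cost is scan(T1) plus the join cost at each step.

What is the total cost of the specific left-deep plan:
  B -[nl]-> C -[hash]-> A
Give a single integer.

58450

step 1: scan B: cost=250, card=250
step 2: join C via nl
    card(P join C) = 250*200/(10) = 5000
    cost = 250 + 250*200 = 50250
step 3: join A via hash
    card(P join A) = 5000*200/(200) = 5000
    cost = 50250 + 2*200*8 + 5000 = 58450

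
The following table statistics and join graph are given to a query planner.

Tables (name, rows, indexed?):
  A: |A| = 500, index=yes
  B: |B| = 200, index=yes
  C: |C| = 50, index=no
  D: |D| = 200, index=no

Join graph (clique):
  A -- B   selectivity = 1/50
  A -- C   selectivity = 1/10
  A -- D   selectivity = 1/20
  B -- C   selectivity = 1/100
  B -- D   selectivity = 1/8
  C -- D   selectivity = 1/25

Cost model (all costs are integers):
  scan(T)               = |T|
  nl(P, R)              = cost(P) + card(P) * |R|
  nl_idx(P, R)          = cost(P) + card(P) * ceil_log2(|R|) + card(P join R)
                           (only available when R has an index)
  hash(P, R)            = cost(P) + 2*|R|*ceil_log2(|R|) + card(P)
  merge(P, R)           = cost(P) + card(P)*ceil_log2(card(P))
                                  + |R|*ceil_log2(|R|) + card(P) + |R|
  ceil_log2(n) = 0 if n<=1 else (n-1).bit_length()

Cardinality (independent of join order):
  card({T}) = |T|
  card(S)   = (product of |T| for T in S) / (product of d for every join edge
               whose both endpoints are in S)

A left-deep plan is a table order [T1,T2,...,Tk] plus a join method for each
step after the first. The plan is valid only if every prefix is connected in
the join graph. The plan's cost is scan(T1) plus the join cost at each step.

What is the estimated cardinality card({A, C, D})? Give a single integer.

Tables in S: A(500), C(50), D(200)
Edges inside S: A-C(d=10), A-D(d=20), C-D(d=25)
numerator = 500 * 50 * 200 = 5000000
denominator = 10 * 20 * 25 = 5000
card(S) = 5000000 / 5000 = 1000

1000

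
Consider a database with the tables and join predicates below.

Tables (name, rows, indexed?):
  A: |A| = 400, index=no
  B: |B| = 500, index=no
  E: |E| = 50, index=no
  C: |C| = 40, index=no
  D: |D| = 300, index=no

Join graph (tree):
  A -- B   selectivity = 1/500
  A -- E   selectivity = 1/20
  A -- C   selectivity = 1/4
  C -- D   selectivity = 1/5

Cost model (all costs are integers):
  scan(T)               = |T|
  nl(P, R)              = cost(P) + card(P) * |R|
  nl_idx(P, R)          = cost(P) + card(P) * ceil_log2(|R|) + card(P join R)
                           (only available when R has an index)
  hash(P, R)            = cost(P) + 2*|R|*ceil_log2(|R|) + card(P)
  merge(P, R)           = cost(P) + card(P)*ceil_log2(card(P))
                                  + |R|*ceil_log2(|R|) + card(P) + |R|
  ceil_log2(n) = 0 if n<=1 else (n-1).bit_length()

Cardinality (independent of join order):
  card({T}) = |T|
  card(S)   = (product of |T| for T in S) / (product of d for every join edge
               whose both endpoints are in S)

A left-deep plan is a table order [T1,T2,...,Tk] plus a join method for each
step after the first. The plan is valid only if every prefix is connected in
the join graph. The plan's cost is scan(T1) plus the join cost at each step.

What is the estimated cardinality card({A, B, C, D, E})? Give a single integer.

Tables in S: A(400), B(500), C(40), D(300), E(50)
Edges inside S: A-B(d=500), A-E(d=20), A-C(d=4), C-D(d=5)
numerator = 400 * 500 * 40 * 300 * 50 = 120000000000
denominator = 500 * 20 * 4 * 5 = 200000
card(S) = 120000000000 / 200000 = 600000

600000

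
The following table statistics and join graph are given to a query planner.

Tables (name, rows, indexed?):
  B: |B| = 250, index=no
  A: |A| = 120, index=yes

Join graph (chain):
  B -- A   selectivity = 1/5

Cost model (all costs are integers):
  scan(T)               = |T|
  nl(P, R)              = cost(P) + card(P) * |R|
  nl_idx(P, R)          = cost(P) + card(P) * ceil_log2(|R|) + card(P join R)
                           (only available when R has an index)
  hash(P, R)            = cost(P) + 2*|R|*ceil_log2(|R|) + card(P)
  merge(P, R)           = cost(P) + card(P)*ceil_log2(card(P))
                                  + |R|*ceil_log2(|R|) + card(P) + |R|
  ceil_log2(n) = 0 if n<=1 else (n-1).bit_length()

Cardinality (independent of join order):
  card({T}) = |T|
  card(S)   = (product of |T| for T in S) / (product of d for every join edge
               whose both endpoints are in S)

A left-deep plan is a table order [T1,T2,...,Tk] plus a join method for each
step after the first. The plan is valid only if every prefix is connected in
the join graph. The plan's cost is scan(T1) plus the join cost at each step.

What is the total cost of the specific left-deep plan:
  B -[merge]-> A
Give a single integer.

3460

step 1: scan B: cost=250, card=250
step 2: join A via merge
    card(P join A) = 250*120/(5) = 6000
    cost = 250 + 250*8 + 120*7 + 250 + 120 = 3460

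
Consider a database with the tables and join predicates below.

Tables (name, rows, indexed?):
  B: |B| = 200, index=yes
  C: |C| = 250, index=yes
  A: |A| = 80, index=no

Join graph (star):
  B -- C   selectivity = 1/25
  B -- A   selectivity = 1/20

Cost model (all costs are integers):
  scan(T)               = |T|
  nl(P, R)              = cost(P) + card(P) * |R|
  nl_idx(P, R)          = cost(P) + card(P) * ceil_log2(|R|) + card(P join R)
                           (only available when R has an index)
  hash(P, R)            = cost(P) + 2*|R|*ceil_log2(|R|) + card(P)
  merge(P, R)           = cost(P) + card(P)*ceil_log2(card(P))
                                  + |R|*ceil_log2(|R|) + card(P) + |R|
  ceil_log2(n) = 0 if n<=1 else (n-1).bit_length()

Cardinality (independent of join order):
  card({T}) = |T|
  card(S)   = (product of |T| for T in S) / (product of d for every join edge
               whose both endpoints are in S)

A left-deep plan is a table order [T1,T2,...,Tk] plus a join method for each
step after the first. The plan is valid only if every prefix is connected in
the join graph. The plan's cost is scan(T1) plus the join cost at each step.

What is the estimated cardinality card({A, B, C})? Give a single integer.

Tables in S: A(80), B(200), C(250)
Edges inside S: B-C(d=25), B-A(d=20)
numerator = 80 * 200 * 250 = 4000000
denominator = 25 * 20 = 500
card(S) = 4000000 / 500 = 8000

8000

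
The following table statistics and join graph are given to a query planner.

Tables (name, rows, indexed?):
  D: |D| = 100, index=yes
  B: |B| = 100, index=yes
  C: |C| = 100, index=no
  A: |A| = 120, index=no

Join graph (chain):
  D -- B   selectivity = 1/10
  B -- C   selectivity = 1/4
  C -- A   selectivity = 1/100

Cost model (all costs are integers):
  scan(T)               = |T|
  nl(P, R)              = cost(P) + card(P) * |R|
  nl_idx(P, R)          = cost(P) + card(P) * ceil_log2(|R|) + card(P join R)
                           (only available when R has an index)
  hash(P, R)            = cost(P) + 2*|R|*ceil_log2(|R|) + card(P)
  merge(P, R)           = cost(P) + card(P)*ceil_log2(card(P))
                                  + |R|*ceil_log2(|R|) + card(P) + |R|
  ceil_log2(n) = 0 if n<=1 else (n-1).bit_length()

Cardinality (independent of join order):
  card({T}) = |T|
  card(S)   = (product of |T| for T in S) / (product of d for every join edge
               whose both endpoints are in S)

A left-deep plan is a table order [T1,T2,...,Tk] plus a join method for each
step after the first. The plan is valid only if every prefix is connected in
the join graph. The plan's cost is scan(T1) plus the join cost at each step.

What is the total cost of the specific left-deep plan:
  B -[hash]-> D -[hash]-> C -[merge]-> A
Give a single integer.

404960

step 1: scan B: cost=100, card=100
step 2: join D via hash
    card(P join D) = 100*100/(10) = 1000
    cost = 100 + 2*100*7 + 100 = 1600
step 3: join C via hash
    card(P join C) = 1000*100/(4) = 25000
    cost = 1600 + 2*100*7 + 1000 = 4000
step 4: join A via merge
    card(P join A) = 25000*120/(100) = 30000
    cost = 4000 + 25000*15 + 120*7 + 25000 + 120 = 404960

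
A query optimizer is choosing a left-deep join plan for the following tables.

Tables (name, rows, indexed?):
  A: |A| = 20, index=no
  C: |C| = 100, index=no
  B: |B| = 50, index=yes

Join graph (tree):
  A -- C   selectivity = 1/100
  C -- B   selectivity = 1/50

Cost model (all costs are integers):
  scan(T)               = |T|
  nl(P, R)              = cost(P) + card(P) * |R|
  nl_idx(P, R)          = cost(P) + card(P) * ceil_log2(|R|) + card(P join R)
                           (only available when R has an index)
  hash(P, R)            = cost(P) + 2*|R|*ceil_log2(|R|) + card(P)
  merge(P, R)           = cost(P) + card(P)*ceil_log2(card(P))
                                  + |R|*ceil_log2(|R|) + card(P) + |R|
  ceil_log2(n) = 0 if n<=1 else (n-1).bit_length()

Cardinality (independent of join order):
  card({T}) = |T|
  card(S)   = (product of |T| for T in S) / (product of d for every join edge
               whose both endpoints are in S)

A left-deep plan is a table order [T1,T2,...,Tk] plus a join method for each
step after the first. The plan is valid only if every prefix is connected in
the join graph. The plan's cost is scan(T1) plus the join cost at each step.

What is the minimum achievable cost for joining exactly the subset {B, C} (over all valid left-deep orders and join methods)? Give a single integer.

Selinger DP over subsets of {B,C}:
  {C}: scan cost=100, card=100
  {B}: scan cost=50, card=50
  {BC}: card=100; try (B,hash)→800, (B,nl_idx)→800, (C,merge)→1200, (B,merge)→1250, (C,hash)→1500, (C,nl)→5050 …(+1); best=800 via (B,hash)

800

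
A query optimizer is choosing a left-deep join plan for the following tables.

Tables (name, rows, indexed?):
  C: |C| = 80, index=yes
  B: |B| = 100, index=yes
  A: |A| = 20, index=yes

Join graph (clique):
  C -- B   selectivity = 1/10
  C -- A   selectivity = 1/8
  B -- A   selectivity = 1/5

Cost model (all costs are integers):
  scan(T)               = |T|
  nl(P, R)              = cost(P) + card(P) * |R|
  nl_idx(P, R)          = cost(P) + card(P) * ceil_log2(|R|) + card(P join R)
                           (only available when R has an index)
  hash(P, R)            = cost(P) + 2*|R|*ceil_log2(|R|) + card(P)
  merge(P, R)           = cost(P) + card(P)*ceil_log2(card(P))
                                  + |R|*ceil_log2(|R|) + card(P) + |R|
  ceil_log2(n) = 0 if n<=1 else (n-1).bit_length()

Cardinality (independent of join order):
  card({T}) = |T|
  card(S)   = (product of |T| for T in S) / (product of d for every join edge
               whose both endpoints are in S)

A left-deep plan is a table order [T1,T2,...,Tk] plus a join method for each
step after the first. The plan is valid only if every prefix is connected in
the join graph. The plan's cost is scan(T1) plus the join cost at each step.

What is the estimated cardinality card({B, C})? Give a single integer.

Tables in S: B(100), C(80)
Edges inside S: C-B(d=10)
numerator = 100 * 80 = 8000
denominator = 10 = 10
card(S) = 8000 / 10 = 800

800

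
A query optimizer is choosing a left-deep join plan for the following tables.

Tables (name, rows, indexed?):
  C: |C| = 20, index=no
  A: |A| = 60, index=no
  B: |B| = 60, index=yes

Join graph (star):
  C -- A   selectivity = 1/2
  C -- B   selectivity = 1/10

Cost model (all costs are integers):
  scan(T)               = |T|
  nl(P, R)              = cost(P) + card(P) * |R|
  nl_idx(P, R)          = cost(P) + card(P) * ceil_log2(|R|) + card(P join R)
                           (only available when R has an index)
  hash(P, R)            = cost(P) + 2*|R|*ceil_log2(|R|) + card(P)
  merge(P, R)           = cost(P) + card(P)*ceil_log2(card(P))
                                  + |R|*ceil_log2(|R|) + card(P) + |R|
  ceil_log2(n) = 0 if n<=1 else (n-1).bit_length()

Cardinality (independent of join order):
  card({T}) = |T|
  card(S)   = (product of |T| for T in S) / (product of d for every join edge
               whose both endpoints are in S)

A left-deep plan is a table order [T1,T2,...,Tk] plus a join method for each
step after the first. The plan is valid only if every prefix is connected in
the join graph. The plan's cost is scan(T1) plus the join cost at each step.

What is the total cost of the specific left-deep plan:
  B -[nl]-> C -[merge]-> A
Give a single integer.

2640

step 1: scan B: cost=60, card=60
step 2: join C via nl
    card(P join C) = 60*20/(10) = 120
    cost = 60 + 60*20 = 1260
step 3: join A via merge
    card(P join A) = 120*60/(2) = 3600
    cost = 1260 + 120*7 + 60*6 + 120 + 60 = 2640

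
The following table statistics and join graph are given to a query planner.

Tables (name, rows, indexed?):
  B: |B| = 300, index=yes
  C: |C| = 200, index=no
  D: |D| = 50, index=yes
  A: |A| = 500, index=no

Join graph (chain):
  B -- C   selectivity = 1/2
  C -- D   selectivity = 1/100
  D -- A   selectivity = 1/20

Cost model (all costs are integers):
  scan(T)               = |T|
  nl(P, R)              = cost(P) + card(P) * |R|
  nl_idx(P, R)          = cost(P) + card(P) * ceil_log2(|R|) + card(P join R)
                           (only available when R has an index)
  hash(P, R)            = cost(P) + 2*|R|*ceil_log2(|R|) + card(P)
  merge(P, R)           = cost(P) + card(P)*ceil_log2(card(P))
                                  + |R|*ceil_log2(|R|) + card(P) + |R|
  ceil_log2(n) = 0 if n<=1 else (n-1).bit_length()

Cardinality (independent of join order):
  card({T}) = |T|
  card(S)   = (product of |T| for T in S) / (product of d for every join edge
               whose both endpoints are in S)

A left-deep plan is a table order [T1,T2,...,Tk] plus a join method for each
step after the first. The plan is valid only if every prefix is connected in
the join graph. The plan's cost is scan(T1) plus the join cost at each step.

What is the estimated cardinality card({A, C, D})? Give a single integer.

2500

Tables in S: A(500), C(200), D(50)
Edges inside S: C-D(d=100), D-A(d=20)
numerator = 500 * 200 * 50 = 5000000
denominator = 100 * 20 = 2000
card(S) = 5000000 / 2000 = 2500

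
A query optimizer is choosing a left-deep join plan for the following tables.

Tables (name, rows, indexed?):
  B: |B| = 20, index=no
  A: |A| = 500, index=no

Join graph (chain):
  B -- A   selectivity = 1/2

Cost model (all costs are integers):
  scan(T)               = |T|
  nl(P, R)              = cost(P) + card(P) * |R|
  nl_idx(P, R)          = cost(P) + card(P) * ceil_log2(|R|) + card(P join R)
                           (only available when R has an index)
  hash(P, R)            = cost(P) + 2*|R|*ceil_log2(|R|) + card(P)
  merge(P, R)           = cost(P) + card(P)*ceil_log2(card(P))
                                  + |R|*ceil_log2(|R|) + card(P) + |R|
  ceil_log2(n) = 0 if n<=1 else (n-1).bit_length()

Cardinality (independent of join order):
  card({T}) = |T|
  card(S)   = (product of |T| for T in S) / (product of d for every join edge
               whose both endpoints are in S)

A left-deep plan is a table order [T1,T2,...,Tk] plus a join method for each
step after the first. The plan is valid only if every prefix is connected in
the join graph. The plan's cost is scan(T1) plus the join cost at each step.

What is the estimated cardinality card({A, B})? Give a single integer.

5000

Tables in S: A(500), B(20)
Edges inside S: B-A(d=2)
numerator = 500 * 20 = 10000
denominator = 2 = 2
card(S) = 10000 / 2 = 5000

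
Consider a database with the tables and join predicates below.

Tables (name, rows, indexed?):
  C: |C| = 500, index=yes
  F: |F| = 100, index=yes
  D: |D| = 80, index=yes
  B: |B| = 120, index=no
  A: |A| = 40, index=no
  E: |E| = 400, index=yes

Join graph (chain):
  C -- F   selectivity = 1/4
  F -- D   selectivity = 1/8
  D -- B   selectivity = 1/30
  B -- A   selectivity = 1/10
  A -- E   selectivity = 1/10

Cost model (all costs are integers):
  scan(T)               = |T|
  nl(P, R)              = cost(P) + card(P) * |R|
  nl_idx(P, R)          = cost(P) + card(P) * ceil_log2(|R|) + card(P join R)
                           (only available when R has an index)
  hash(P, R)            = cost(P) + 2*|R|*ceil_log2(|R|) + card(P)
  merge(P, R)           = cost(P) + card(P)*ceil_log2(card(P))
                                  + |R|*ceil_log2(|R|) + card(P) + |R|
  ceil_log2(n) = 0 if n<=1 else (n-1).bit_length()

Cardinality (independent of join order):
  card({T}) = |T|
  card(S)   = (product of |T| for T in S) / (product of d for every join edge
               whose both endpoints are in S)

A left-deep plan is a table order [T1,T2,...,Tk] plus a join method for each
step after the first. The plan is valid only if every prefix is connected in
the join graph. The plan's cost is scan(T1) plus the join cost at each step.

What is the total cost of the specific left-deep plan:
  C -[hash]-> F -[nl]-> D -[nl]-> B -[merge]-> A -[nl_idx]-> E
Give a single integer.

124002680

step 1: scan C: cost=500, card=500
step 2: join F via hash
    card(P join F) = 500*100/(4) = 12500
    cost = 500 + 2*100*7 + 500 = 2400
step 3: join D via nl
    card(P join D) = 12500*80/(8) = 125000
    cost = 2400 + 12500*80 = 1002400
step 4: join B via nl
    card(P join B) = 125000*120/(30) = 500000
    cost = 1002400 + 125000*120 = 16002400
step 5: join A via merge
    card(P join A) = 500000*40/(10) = 2000000
    cost = 16002400 + 500000*19 + 40*6 + 500000 + 40 = 26002680
step 6: join E via nl_idx
    card(P join E) = 2000000*400/(10) = 80000000
    cost = 26002680 + 2000000*9 + 80000000 = 124002680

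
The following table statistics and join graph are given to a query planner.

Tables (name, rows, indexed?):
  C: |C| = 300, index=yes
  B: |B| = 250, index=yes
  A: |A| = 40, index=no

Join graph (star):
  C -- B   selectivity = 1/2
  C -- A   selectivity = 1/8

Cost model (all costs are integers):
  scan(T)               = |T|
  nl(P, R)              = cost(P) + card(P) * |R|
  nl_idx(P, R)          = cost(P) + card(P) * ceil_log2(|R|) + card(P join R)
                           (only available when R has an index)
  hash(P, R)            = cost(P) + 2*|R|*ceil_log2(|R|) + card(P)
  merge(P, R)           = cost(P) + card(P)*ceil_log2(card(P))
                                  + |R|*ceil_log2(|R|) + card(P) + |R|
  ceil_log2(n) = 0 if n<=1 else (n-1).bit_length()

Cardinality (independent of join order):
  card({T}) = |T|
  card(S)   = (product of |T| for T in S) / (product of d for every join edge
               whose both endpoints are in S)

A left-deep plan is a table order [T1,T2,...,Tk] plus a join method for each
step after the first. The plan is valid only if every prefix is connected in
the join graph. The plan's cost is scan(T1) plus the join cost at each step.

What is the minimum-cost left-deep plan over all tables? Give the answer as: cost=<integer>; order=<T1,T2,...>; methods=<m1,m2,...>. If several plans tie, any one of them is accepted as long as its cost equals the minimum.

Selinger DP (subsets sized 1..n):
  {C}: scan cost=300, card=300
  {B}: scan cost=250, card=250
  {A}: scan cost=40, card=40
  {BC}: card=37500; try (B,hash)→4600, (C,merge)→5500, (B,merge)→5550, (C,hash)→5900, (C,nl_idx)→40000, (B,nl_idx)→40200 …(+2); best=4600 via (B,hash)
  {AC}: card=1500; try (A,hash)→1080, (C,nl_idx)→1900, (C,merge)→3320, (A,merge)→3580, (C,hash)→5480, (C,nl)→12040 …(+1); best=1080 via (A,hash)
  {ABC}: card=187500; try (B,hash)→6580, (B,merge)→21330, (A,hash)→42580, (B,nl_idx)→200580, (B,nl)→376080, (A,merge)→642380 …(+1); best=6580 via (B,hash)

cost=6580; order=C,A,B; methods=hash,hash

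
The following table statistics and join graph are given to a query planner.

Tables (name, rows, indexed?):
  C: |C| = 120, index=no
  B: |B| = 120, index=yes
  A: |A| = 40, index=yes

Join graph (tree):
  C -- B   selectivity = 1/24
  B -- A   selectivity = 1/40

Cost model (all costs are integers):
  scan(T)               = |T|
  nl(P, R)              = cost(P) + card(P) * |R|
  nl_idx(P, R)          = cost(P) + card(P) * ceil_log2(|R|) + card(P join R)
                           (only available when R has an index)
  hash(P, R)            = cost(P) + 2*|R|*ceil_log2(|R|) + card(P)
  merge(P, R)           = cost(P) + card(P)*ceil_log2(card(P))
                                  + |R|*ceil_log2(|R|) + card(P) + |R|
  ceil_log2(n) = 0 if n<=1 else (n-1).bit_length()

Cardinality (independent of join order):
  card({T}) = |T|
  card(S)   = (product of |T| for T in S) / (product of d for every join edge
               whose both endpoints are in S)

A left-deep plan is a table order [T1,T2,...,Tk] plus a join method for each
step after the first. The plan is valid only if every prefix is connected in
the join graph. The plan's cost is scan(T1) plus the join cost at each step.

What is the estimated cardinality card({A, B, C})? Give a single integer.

600

Tables in S: A(40), B(120), C(120)
Edges inside S: C-B(d=24), B-A(d=40)
numerator = 40 * 120 * 120 = 576000
denominator = 24 * 40 = 960
card(S) = 576000 / 960 = 600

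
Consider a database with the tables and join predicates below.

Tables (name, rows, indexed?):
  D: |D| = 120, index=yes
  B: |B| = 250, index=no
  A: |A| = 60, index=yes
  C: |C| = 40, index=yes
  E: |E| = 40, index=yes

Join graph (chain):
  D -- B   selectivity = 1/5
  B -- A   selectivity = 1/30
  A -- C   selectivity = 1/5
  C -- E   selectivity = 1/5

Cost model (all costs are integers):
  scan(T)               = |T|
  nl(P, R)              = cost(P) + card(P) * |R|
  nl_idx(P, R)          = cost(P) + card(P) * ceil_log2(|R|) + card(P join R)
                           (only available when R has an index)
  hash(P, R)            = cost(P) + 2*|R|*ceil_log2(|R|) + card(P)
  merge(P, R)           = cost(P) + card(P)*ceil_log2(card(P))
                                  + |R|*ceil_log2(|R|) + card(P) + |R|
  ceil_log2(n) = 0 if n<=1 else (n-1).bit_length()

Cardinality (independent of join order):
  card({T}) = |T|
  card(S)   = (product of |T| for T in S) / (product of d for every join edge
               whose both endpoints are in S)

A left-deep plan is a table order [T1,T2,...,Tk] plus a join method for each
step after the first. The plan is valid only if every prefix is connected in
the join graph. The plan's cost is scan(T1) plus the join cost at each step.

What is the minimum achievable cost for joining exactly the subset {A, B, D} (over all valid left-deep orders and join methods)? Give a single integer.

3400

Selinger DP over subsets of {A,B,D}:
  {D}: scan cost=120, card=120
  {B}: scan cost=250, card=250
  {A}: scan cost=60, card=60
  {BD}: card=6000; try (D,hash)→2180, (B,merge)→3330, (D,merge)→3460, (B,hash)→4240, (D,nl_idx)→8000, (B,nl)→30120 …(+1); best=2180 via (D,hash)
  {AB}: card=500; try (A,hash)→1220, (A,nl_idx)→2250, (B,merge)→2730, (A,merge)→2920, (B,hash)→4120, (B,nl)→15060 …(+1); best=1220 via (A,hash)
  {ABD}: card=12000; try (D,hash)→3400, (D,merge)→7180, (A,hash)→8900, (D,nl_idx)→16720, (A,nl_idx)→50180, (D,nl)→61220 …(+2); best=3400 via (D,hash)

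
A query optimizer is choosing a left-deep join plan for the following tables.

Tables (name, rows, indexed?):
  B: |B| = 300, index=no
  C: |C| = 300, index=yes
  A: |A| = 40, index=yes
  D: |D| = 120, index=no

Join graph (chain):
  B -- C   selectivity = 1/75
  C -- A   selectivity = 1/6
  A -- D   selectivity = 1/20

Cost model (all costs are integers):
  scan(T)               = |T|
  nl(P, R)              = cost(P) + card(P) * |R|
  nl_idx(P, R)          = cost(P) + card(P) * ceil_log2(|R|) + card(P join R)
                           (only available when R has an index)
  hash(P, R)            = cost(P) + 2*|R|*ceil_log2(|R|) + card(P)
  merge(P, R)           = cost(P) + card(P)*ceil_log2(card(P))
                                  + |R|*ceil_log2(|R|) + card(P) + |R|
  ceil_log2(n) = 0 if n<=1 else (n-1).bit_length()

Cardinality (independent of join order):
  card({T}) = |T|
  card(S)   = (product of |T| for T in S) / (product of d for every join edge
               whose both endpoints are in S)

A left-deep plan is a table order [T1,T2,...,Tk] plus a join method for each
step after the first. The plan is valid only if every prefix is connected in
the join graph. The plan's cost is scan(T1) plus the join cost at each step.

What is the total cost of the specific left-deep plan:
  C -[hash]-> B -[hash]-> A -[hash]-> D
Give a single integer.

step 1: scan C: cost=300, card=300
step 2: join B via hash
    card(P join B) = 300*300/(75) = 1200
    cost = 300 + 2*300*9 + 300 = 6000
step 3: join A via hash
    card(P join A) = 1200*40/(6) = 8000
    cost = 6000 + 2*40*6 + 1200 = 7680
step 4: join D via hash
    card(P join D) = 8000*120/(20) = 48000
    cost = 7680 + 2*120*7 + 8000 = 17360

17360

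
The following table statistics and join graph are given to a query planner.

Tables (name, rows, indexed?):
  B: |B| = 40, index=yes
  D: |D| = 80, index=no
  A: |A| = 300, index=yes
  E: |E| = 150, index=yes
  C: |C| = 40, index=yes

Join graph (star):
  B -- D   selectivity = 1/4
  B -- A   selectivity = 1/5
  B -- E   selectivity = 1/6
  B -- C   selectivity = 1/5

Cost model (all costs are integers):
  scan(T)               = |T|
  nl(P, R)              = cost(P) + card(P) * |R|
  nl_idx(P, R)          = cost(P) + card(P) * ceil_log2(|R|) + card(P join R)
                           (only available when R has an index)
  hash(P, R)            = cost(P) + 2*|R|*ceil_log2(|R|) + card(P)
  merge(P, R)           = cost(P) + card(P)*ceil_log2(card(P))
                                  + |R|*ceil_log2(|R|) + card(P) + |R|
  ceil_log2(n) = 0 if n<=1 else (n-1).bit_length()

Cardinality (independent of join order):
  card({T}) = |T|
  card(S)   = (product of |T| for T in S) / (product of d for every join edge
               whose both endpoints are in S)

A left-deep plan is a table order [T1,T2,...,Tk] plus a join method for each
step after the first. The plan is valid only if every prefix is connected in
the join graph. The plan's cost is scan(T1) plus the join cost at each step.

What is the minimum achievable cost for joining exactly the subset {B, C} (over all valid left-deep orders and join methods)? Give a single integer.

560

Selinger DP over subsets of {B,C}:
  {B}: scan cost=40, card=40
  {C}: scan cost=40, card=40
  {BC}: card=320; try (C,hash)→560, (B,hash)→560, (C,merge)→600, (C,nl_idx)→600, (B,merge)→600, (B,nl_idx)→600 …(+2); best=560 via (C,hash)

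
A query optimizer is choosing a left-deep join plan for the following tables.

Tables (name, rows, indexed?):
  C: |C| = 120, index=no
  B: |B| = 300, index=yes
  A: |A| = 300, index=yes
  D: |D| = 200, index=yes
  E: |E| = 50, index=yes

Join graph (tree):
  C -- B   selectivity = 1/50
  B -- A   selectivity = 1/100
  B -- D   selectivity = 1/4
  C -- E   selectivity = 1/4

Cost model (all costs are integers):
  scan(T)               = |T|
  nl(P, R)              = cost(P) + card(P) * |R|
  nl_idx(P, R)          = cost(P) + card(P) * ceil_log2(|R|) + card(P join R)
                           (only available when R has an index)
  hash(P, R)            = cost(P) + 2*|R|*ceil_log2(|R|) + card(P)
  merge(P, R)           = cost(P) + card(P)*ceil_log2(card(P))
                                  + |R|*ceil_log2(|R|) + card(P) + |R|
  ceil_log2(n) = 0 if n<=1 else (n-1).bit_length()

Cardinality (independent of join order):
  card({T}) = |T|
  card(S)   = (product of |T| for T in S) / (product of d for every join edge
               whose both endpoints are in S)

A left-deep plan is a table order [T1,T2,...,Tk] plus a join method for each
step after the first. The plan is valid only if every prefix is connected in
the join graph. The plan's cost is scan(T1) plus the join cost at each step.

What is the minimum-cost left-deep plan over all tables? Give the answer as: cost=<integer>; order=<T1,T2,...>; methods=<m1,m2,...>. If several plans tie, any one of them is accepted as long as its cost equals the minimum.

Selinger DP (subsets sized 1..n):
  {C}: scan cost=120, card=120
  {B}: scan cost=300, card=300
  {A}: scan cost=300, card=300
  {D}: scan cost=200, card=200
  {E}: scan cost=50, card=50
  {BC}: card=720; try (B,nl_idx)→1920, (C,hash)→2280, (B,merge)→4080, (C,merge)→4260, (B,hash)→5640, (B,nl)→36120 …(+1); best=1920 via (B,nl_idx)
  {CE}: card=1500; try (E,hash)→840, (C,merge)→1360, (E,merge)→1430, (C,hash)→1780, (E,nl_idx)→2340, (C,nl)→6050 …(+1); best=840 via (E,hash)
  {AB}: card=900; try (B,nl_idx)→3900, (A,nl_idx)→3900, (B,hash)→6000, (A,hash)→6000, (B,merge)→6300, (A,merge)→6300 …(+2); best=3900 via (B,nl_idx)
  {BD}: card=15000; try (D,hash)→3800, (B,merge)→5000, (D,merge)→5100, (B,hash)→5800, (B,nl_idx)→17000, (D,nl_idx)→17700 …(+2); best=3800 via (D,hash)
  {ABC}: card=2160; try (C,hash)→6480, (A,hash)→8040, (A,nl_idx)→10560, (A,merge)→12840, (C,merge)→14760, (C,nl)→111900 …(+1); best=6480 via (C,hash)
  {BCD}: card=36000; try (D,hash)→5840, (D,merge)→11640, (C,hash)→20480, (D,nl_idx)→43680, (D,nl)→145920, (C,merge)→229760 …(+1); best=5840 via (D,hash)
  {BCE}: card=9000; try (E,hash)→3240, (B,hash)→7740, (E,merge)→10190, (E,nl_idx)→15240, (B,merge)→21840, (B,nl_idx)→23340 …(+2); best=3240 via (E,hash)
  {ABD}: card=45000; try (D,hash)→8000, (D,merge)→15600, (A,hash)→24200, (D,nl_idx)→56100, (A,nl_idx)→183800, (D,nl)→183900 …(+2); best=8000 via (D,hash)
  {ABCD}: card=108000; try (D,hash)→11840, (D,merge)→36360, (A,hash)→47240, (C,hash)→54680, (D,nl_idx)→131760, (A,nl_idx)→437840 …(+5); best=11840 via (D,hash)
  {ABCE}: card=27000; try (E,hash)→9240, (A,hash)→17640, (E,merge)→34910, (E,nl_idx)→46440, (A,nl_idx)→111240, (E,nl)→114480 …(+2); best=9240 via (E,hash)
  {BCDE}: card=450000; try (D,hash)→15440, (E,hash)→42440, (D,merge)→140040, (D,nl_idx)→525240, (E,merge)→618190, (E,nl_idx)→671840 …(+2); best=15440 via (D,hash)
  {ABCDE}: card=1350000; try (D,hash)→39440, (E,hash)→120440, (D,merge)→443040, (A,hash)→470840, (D,nl_idx)→1575240, (E,merge)→1956190 …(+6); best=39440 via (D,hash)

cost=39440; order=A,B,C,E,D; methods=nl_idx,hash,hash,hash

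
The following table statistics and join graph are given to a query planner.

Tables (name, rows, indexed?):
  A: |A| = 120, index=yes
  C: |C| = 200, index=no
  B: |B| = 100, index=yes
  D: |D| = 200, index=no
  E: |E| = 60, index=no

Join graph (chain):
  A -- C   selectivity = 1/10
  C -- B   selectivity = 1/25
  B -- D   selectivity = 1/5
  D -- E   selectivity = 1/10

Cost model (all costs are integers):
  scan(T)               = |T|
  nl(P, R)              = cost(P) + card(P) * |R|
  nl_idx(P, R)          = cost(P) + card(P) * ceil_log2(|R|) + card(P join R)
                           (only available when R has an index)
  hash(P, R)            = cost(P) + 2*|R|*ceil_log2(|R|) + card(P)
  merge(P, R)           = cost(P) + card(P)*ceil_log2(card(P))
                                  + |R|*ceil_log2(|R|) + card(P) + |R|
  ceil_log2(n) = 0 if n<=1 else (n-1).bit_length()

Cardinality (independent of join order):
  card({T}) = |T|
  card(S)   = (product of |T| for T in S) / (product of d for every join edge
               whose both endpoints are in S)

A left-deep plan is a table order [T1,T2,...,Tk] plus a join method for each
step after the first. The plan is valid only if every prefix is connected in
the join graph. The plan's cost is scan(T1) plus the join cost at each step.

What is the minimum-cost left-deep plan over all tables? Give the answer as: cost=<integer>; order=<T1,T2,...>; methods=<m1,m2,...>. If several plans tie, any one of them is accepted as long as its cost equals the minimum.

cost=224600; order=D,E,B,C,A; methods=hash,hash,hash,hash

Selinger DP (subsets sized 1..n):
  {A}: scan cost=120, card=120
  {C}: scan cost=200, card=200
  {B}: scan cost=100, card=100
  {D}: scan cost=200, card=200
  {E}: scan cost=60, card=60
  {AC}: card=2400; try (A,hash)→2080, (C,merge)→2880, (A,merge)→2960, (C,hash)→3440, (A,nl_idx)→4000, (C,nl)→24120 …(+1); best=2080 via (A,hash)
  {BC}: card=800; try (B,hash)→1800, (B,nl_idx)→2400, (C,merge)→2700, (B,merge)→2800, (C,hash)→3400, (C,nl)→20100 …(+1); best=1800 via (B,hash)
  {BD}: card=4000; try (B,hash)→1800, (D,merge)→2700, (B,merge)→2800, (D,hash)→3400, (B,nl_idx)→5600, (D,nl)→20100 …(+1); best=1800 via (B,hash)
  {DE}: card=1200; try (E,hash)→1120, (D,merge)→2280, (E,merge)→2420, (D,hash)→3320, (D,nl)→12060, (E,nl)→12200; best=1120 via (E,hash)
  {ABC}: card=9600; try (A,hash)→4280, (B,hash)→5880, (A,merge)→11560, (A,nl_idx)→17000, (B,nl_idx)→28480, (B,merge)→34080 …(+2); best=4280 via (A,hash)
  {BCD}: card=32000; try (D,hash)→5800, (C,hash)→9000, (D,merge)→12400, (C,merge)→55600, (D,nl)→161800, (C,nl)→801800; best=5800 via (D,hash)
  {BDE}: card=24000; try (B,hash)→3720, (E,hash)→6520, (B,merge)→16320, (B,nl_idx)→33520, (E,merge)→54220, (B,nl)→121120 …(+1); best=3720 via (B,hash)
  {ABCD}: card=384000; try (D,hash)→17080, (A,hash)→39480, (D,merge)→150080, (A,merge)→518760, (A,nl_idx)→613800, (D,nl)→1924280 …(+1); best=17080 via (D,hash)
  {BCDE}: card=192000; try (C,hash)→30920, (E,hash)→38520, (C,merge)→389520, (E,merge)→518220, (E,nl)→1925800, (C,nl)→4803720; best=30920 via (C,hash)
  {ABCDE}: card=2304000; try (A,hash)→224600, (E,hash)→401800, (A,nl_idx)→3678920, (A,merge)→3679880, (E,merge)→7697500, (E,nl)→23057080 …(+1); best=224600 via (A,hash)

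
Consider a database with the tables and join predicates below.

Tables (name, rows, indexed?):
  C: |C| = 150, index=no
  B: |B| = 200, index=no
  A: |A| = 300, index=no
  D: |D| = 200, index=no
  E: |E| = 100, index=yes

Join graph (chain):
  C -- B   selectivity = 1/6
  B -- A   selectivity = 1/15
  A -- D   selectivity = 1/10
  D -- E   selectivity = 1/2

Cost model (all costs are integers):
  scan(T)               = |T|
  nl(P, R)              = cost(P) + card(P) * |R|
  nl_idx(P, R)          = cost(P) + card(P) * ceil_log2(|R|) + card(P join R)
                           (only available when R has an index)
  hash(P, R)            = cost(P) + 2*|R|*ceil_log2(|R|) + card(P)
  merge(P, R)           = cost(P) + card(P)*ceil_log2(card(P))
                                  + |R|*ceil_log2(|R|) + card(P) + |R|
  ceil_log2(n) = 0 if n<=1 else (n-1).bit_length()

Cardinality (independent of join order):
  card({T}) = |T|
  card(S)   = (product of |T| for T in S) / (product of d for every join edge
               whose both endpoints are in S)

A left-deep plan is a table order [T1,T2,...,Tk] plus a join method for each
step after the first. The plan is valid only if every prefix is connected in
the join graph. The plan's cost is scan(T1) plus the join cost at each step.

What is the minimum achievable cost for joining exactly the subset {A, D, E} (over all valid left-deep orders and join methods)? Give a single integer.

11200

Selinger DP over subsets of {A,D,E}:
  {A}: scan cost=300, card=300
  {D}: scan cost=200, card=200
  {E}: scan cost=100, card=100
  {AD}: card=6000; try (D,hash)→3800, (A,merge)→5000, (D,merge)→5100, (A,hash)→5800, (A,nl)→60200, (D,nl)→60300; best=3800 via (D,hash)
  {DE}: card=10000; try (E,hash)→1800, (D,merge)→2700, (E,merge)→2800, (D,hash)→3400, (E,nl_idx)→11600, (D,nl)→20100 …(+1); best=1800 via (E,hash)
  {ADE}: card=300000; try (E,hash)→11200, (A,hash)→17200, (E,merge)→88600, (A,merge)→154800, (E,nl_idx)→345800, (E,nl)→603800 …(+1); best=11200 via (E,hash)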